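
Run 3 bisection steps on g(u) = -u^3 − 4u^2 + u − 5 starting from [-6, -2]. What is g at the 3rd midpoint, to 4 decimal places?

u = -4 gives g = -9, negative; keep [-6, -4]
u = -5 gives g = 15, positive; keep [-5, -4]
u = -4.5 gives g = 0.625, positive; keep [-4.5, -4]

0.6250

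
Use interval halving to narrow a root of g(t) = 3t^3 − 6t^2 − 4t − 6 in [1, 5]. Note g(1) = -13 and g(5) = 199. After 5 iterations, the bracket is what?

midpoint 3: g = 9 > 0 → [1, 3]
midpoint 2: g = -14 < 0 → [2, 3]
midpoint 2.5: g = -6.625 < 0 → [2.5, 3]
midpoint 2.75: g = 0.0156 > 0 → [2.5, 2.75]
midpoint 2.625: g = -3.5801 < 0 → [2.625, 2.75]

[2.625, 2.75]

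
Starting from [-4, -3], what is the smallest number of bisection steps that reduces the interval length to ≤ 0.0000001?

24

Width after n steps is 1/2^n. Need 2^n ≥ 1/0.0000001 = 10000000.
2^23 = 8388608 < 10000000 ≤ 2^24 = 16777216, so n = 24.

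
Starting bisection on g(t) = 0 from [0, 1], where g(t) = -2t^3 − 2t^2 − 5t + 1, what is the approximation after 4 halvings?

0.1875

midpoint 0.5: g = -2.25 < 0 → [0, 0.5]
midpoint 0.25: g = -0.40625 < 0 → [0, 0.25]
midpoint 0.125: g = 0.339844 > 0 → [0.125, 0.25]
midpoint 0.1875: g = -0.021 < 0 → [0.125, 0.1875]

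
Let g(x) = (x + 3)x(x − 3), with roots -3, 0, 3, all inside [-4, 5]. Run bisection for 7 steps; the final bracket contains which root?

3

g(0.5) = -4.375 < 0, so the root lies in [0.5, 5]
g(2.75) = -3.953125 < 0, so the root lies in [2.75, 5]
g(3.875) = 23.310547 > 0, so the root lies in [2.75, 3.875]
g(3.3125) = 6.5344 > 0, so the root lies in [2.75, 3.3125]
g(3.03125) = 0.5713 > 0, so the root lies in [2.75, 3.03125]
g(2.890625) = -1.8624 < 0, so the root lies in [2.890625, 3.03125]
g(2.9609375) = -0.6895 < 0, so the root lies in [2.9609375, 3.03125]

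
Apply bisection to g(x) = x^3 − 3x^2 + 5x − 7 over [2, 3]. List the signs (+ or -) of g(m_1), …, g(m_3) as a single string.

++-

g(2.5) = 2.375 > 0, so the root lies in [2, 2.5]
g(2.25) = 0.453125 > 0, so the root lies in [2, 2.25]
g(2.125) = -0.326172 < 0, so the root lies in [2.125, 2.25]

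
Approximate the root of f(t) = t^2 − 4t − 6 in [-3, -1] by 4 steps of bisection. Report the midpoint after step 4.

f(-2) = 6 > 0, so the root lies in [-2, -1]
f(-1.5) = 2.25 > 0, so the root lies in [-1.5, -1]
f(-1.25) = 0.5625 > 0, so the root lies in [-1.25, -1]
f(-1.125) = -0.2344 < 0, so the root lies in [-1.25, -1.125]

-1.125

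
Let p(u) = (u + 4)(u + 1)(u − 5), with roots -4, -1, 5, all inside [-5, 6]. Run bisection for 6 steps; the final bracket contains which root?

u = 0.5 gives p = -30.375, negative; keep [0.5, 6]
u = 3.25 gives p = -53.921875, negative; keep [3.25, 6]
u = 4.625 gives p = -18.193359, negative; keep [4.625, 6]
u = 5.3125 gives p = 18.3704, positive; keep [4.625, 5.3125]
u = 4.96875 gives p = -1.6729, negative; keep [4.96875, 5.3125]
u = 5.140625 gives p = 7.8932, positive; keep [4.96875, 5.140625]

5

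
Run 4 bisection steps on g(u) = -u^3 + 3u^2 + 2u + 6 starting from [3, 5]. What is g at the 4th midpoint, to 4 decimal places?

0.6113

u = 4 gives g = -2, negative; keep [3, 4]
u = 3.5 gives g = 6.875, positive; keep [3.5, 4]
u = 3.75 gives g = 2.953125, positive; keep [3.75, 4]
u = 3.875 gives g = 0.6113, positive; keep [3.875, 4]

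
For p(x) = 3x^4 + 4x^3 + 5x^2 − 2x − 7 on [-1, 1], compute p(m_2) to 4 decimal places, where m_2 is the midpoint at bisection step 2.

midpoint 0: p = -7 < 0 → [0, 1]
midpoint 0.5: p = -6.0625 < 0 → [0.5, 1]

-6.0625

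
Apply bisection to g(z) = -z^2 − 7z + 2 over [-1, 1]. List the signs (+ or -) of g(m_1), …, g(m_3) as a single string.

+-+

midpoint 0: g = 2 > 0 → [0, 1]
midpoint 0.5: g = -1.75 < 0 → [0, 0.5]
midpoint 0.25: g = 0.1875 > 0 → [0.25, 0.5]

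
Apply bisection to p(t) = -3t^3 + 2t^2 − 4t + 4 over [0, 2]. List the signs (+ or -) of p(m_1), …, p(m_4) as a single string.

-+++

p(1) = -1 < 0, so the root lies in [0, 1]
p(0.5) = 2.125 > 0, so the root lies in [0.5, 1]
p(0.75) = 0.859375 > 0, so the root lies in [0.75, 1]
p(0.875) = 0.0215 > 0, so the root lies in [0.875, 1]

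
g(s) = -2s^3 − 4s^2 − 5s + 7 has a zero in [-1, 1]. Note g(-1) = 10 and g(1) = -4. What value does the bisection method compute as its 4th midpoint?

0.875

g(0) = 7 > 0, so the root lies in [0, 1]
g(0.5) = 3.25 > 0, so the root lies in [0.5, 1]
g(0.75) = 0.15625 > 0, so the root lies in [0.75, 1]
g(0.875) = -1.7773 < 0, so the root lies in [0.75, 0.875]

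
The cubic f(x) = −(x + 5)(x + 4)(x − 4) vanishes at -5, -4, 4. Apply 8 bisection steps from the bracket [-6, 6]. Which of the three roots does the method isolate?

4

f(0) = 80 > 0, so the root lies in [0, 6]
f(3) = 56 > 0, so the root lies in [3, 6]
f(4.5) = -40.375 < 0, so the root lies in [3, 4.5]
f(3.75) = 16.9531 > 0, so the root lies in [3.75, 4.5]
f(4.125) = -9.2676 < 0, so the root lies in [3.75, 4.125]
f(3.9375) = 4.4338 > 0, so the root lies in [3.9375, 4.125]
f(4.03125) = -2.2666 < 0, so the root lies in [3.9375, 4.03125]
f(3.984375) = 1.1209 > 0, so the root lies in [3.984375, 4.03125]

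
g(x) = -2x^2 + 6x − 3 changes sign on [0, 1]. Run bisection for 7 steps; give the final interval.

[0.6328125, 0.640625]

m = 0.5, g(m) = -0.5 (−); new bracket [0.5, 1]
m = 0.75, g(m) = 0.375 (+); new bracket [0.5, 0.75]
m = 0.625, g(m) = -0.03125 (−); new bracket [0.625, 0.75]
m = 0.6875, g(m) = 0.1797 (+); new bracket [0.625, 0.6875]
m = 0.65625, g(m) = 0.0762 (+); new bracket [0.625, 0.65625]
m = 0.640625, g(m) = 0.0229 (+); new bracket [0.625, 0.640625]
m = 0.6328125, g(m) = -0.004 (−); new bracket [0.6328125, 0.640625]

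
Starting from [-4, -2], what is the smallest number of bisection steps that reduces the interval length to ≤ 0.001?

11

Width after n steps is 2/2^n. Need 2^n ≥ 2/0.001 = 2000.
2^10 = 1024 < 2000 ≤ 2^11 = 2048, so n = 11.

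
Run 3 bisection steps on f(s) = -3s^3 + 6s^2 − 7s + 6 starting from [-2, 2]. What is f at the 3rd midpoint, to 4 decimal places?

f(0) = 6 > 0, so the root lies in [0, 2]
f(1) = 2 > 0, so the root lies in [1, 2]
f(1.5) = -1.125 < 0, so the root lies in [1, 1.5]

-1.1250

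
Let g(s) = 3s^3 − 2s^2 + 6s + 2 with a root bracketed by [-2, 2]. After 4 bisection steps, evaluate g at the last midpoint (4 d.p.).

0.3281

g(0) = 2 > 0, so the root lies in [-2, 0]
g(-1) = -9 < 0, so the root lies in [-1, 0]
g(-0.5) = -1.875 < 0, so the root lies in [-0.5, 0]
g(-0.25) = 0.3281 > 0, so the root lies in [-0.5, -0.25]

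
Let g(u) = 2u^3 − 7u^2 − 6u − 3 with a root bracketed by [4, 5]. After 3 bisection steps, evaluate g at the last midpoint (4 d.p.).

m = 4.5, g(m) = 10.5 (+); new bracket [4, 4.5]
m = 4.25, g(m) = -1.40625 (−); new bracket [4.25, 4.5]
m = 4.375, g(m) = 4.246094 (+); new bracket [4.25, 4.375]

4.2461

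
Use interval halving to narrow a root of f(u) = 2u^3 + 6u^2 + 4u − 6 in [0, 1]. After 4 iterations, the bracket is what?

[0.625, 0.6875]

f(0.5) = -2.25 < 0, so the root lies in [0.5, 1]
f(0.75) = 1.21875 > 0, so the root lies in [0.5, 0.75]
f(0.625) = -0.667969 < 0, so the root lies in [0.625, 0.75]
f(0.6875) = 0.2358 > 0, so the root lies in [0.625, 0.6875]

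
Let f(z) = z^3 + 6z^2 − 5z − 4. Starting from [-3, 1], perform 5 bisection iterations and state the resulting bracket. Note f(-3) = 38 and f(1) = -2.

m = -1, f(m) = 6 (+); new bracket [-1, 1]
m = 0, f(m) = -4 (−); new bracket [-1, 0]
m = -0.5, f(m) = -0.125 (−); new bracket [-1, -0.5]
m = -0.75, f(m) = 2.7031 (+); new bracket [-0.75, -0.5]
m = -0.625, f(m) = 1.2246 (+); new bracket [-0.625, -0.5]

[-0.625, -0.5]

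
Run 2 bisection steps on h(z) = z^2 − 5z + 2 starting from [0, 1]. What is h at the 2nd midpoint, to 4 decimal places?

0.8125

m = 0.5, h(m) = -0.25 (−); new bracket [0, 0.5]
m = 0.25, h(m) = 0.8125 (+); new bracket [0.25, 0.5]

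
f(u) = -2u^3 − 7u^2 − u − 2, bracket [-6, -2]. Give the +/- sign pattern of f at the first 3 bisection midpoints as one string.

+-+

m = -4, f(m) = 18 (+); new bracket [-4, -2]
m = -3, f(m) = -8 (−); new bracket [-4, -3]
m = -3.5, f(m) = 1.5 (+); new bracket [-3.5, -3]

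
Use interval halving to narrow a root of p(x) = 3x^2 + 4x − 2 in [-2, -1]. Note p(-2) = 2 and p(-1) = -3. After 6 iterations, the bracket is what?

[-1.734375, -1.71875]

x = -1.5 gives p = -1.25, negative; keep [-2, -1.5]
x = -1.75 gives p = 0.1875, positive; keep [-1.75, -1.5]
x = -1.625 gives p = -0.578125, negative; keep [-1.75, -1.625]
x = -1.6875 gives p = -0.207, negative; keep [-1.75, -1.6875]
x = -1.71875 gives p = -0.0127, negative; keep [-1.75, -1.71875]
x = -1.734375 gives p = 0.0867, positive; keep [-1.734375, -1.71875]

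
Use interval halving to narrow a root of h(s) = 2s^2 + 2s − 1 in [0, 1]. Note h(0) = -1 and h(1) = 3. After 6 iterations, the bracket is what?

s = 0.5 gives h = 0.5, positive; keep [0, 0.5]
s = 0.25 gives h = -0.375, negative; keep [0.25, 0.5]
s = 0.375 gives h = 0.03125, positive; keep [0.25, 0.375]
s = 0.3125 gives h = -0.1797, negative; keep [0.3125, 0.375]
s = 0.34375 gives h = -0.0762, negative; keep [0.34375, 0.375]
s = 0.359375 gives h = -0.0229, negative; keep [0.359375, 0.375]

[0.359375, 0.375]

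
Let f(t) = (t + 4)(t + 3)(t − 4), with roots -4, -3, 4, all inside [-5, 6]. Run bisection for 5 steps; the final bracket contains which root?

4

m = 0.5, f(m) = -55.125 (−); new bracket [0.5, 6]
m = 3.25, f(m) = -33.984375 (−); new bracket [3.25, 6]
m = 4.625, f(m) = 41.103516 (+); new bracket [3.25, 4.625]
m = 3.9375, f(m) = -3.4417 (−); new bracket [3.9375, 4.625]
m = 4.28125, f(m) = 16.9588 (+); new bracket [3.9375, 4.28125]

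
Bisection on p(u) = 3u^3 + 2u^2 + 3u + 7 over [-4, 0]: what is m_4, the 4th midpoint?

midpoint -2: p = -15 < 0 → [-2, 0]
midpoint -1: p = 3 > 0 → [-2, -1]
midpoint -1.5: p = -3.125 < 0 → [-1.5, -1]
midpoint -1.25: p = 0.5156 > 0 → [-1.5, -1.25]

-1.25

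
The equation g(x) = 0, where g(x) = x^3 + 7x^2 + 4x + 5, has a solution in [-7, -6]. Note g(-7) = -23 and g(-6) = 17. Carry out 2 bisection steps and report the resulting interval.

midpoint -6.5: g = 0.125 > 0 → [-7, -6.5]
midpoint -6.75: g = -10.609375 < 0 → [-6.75, -6.5]

[-6.75, -6.5]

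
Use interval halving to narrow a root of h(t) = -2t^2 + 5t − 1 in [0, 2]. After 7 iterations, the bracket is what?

[0.21875, 0.234375]

t = 1 gives h = 2, positive; keep [0, 1]
t = 0.5 gives h = 1, positive; keep [0, 0.5]
t = 0.25 gives h = 0.125, positive; keep [0, 0.25]
t = 0.125 gives h = -0.4062, negative; keep [0.125, 0.25]
t = 0.1875 gives h = -0.1328, negative; keep [0.1875, 0.25]
t = 0.21875 gives h = -0.002, negative; keep [0.21875, 0.25]
t = 0.234375 gives h = 0.062, positive; keep [0.21875, 0.234375]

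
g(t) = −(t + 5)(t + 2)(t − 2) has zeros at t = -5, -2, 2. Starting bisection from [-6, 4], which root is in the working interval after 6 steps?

midpoint -1: g = 12 > 0 → [-1, 4]
midpoint 1.5: g = 11.375 > 0 → [1.5, 4]
midpoint 2.75: g = -27.609375 < 0 → [1.5, 2.75]
midpoint 2.125: g = -3.6738 < 0 → [1.5, 2.125]
midpoint 1.8125: g = 4.8699 > 0 → [1.8125, 2.125]
midpoint 1.96875: g = 0.8643 > 0 → [1.96875, 2.125]

2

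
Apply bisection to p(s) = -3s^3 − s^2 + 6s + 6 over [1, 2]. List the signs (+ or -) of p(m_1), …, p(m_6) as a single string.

+-+---

s = 1.5 gives p = 2.625, positive; keep [1.5, 2]
s = 1.75 gives p = -2.640625, negative; keep [1.5, 1.75]
s = 1.625 gives p = 0.236328, positive; keep [1.625, 1.75]
s = 1.6875 gives p = -1.1389, negative; keep [1.625, 1.6875]
s = 1.65625 gives p = -0.4358, negative; keep [1.625, 1.65625]
s = 1.640625 gives p = -0.0959, negative; keep [1.625, 1.640625]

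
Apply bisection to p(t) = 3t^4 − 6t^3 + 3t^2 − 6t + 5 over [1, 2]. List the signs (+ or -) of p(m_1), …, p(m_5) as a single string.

p(1.5) = -2.3125 < 0, so the root lies in [1.5, 2]
p(1.75) = -0.332031 < 0, so the root lies in [1.75, 2]
p(1.875) = 1.824951 > 0, so the root lies in [1.75, 1.875]
p(1.8125) = 0.6311 > 0, so the root lies in [1.75, 1.8125]
p(1.78125) = 0.1222 > 0, so the root lies in [1.75, 1.78125]

--+++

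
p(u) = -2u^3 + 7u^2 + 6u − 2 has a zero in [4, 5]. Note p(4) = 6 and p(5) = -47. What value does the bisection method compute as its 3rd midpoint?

4.125

u = 4.5 gives p = -15.5, negative; keep [4, 4.5]
u = 4.25 gives p = -3.59375, negative; keep [4, 4.25]
u = 4.125 gives p = 1.480469, positive; keep [4.125, 4.25]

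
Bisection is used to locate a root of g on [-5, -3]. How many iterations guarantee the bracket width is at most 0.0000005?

22

Width after n steps is 2/2^n. Need 2^n ≥ 2/0.0000005 = 4000000.
2^21 = 2097152 < 4000000 ≤ 2^22 = 4194304, so n = 22.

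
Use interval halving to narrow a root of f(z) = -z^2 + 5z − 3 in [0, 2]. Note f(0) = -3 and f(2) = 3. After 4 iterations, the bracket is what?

[0.625, 0.75]

z = 1 gives f = 1, positive; keep [0, 1]
z = 0.5 gives f = -0.75, negative; keep [0.5, 1]
z = 0.75 gives f = 0.1875, positive; keep [0.5, 0.75]
z = 0.625 gives f = -0.2656, negative; keep [0.625, 0.75]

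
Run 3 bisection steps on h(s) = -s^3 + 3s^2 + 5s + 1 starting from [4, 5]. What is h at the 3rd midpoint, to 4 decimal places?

2.4824

s = 4.5 gives h = -6.875, negative; keep [4, 4.5]
s = 4.25 gives h = -0.328125, negative; keep [4, 4.25]
s = 4.125 gives h = 2.482422, positive; keep [4.125, 4.25]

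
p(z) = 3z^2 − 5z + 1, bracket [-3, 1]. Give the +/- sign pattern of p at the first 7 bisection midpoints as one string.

++--+++

m = -1, p(m) = 9 (+); new bracket [-1, 1]
m = 0, p(m) = 1 (+); new bracket [0, 1]
m = 0.5, p(m) = -0.75 (−); new bracket [0, 0.5]
m = 0.25, p(m) = -0.0625 (−); new bracket [0, 0.25]
m = 0.125, p(m) = 0.4219 (+); new bracket [0.125, 0.25]
m = 0.1875, p(m) = 0.168 (+); new bracket [0.1875, 0.25]
m = 0.21875, p(m) = 0.0498 (+); new bracket [0.21875, 0.25]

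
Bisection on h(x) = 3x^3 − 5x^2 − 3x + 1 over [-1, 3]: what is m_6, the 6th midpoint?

2.0625

h(1) = -4 < 0, so the root lies in [1, 3]
h(2) = -1 < 0, so the root lies in [2, 3]
h(2.5) = 9.125 > 0, so the root lies in [2, 2.5]
h(2.25) = 3.1094 > 0, so the root lies in [2, 2.25]
h(2.125) = 0.834 > 0, so the root lies in [2, 2.125]
h(2.0625) = -0.136 < 0, so the root lies in [2.0625, 2.125]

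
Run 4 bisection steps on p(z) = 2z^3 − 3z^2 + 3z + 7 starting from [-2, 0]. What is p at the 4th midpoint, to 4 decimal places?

z = -1 gives p = -1, negative; keep [-1, 0]
z = -0.5 gives p = 4.5, positive; keep [-1, -0.5]
z = -0.75 gives p = 2.21875, positive; keep [-1, -0.75]
z = -0.875 gives p = 0.7383, positive; keep [-1, -0.875]

0.7383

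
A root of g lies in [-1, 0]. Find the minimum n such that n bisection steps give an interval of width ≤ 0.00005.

15

Width after n steps is 1/2^n. Need 2^n ≥ 1/0.00005 = 20000.
2^14 = 16384 < 20000 ≤ 2^15 = 32768, so n = 15.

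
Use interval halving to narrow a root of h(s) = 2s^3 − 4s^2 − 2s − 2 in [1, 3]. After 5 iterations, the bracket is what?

[2.5, 2.5625]

midpoint 2: h = -6 < 0 → [2, 3]
midpoint 2.5: h = -0.75 < 0 → [2.5, 3]
midpoint 2.75: h = 3.84375 > 0 → [2.5, 2.75]
midpoint 2.625: h = 1.3633 > 0 → [2.5, 2.625]
midpoint 2.5625: h = 0.2622 > 0 → [2.5, 2.5625]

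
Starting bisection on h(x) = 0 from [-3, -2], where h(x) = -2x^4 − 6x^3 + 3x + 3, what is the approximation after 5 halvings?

m = -2.5, h(m) = 11.125 (+); new bracket [-3, -2.5]
m = -2.75, h(m) = 5.148438 (+); new bracket [-3, -2.75]
m = -2.875, h(m) = 0.315918 (+); new bracket [-3, -2.875]
m = -2.9375, h(m) = -2.6441 (−); new bracket [-2.9375, -2.875]
m = -2.90625, h(m) = -1.1162 (−); new bracket [-2.90625, -2.875]

-2.90625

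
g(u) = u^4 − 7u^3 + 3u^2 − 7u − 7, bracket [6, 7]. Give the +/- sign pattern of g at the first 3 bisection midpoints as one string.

midpoint 6.5: g = -63.0625 < 0 → [6.5, 7]
midpoint 6.75: g = 5.550781 > 0 → [6.5, 6.75]
midpoint 6.625: g = -30.743896 < 0 → [6.625, 6.75]

-+-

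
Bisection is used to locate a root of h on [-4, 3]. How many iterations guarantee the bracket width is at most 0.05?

8

Width after n steps is 7/2^n. Need 2^n ≥ 7/0.05 = 140.
2^7 = 128 < 140 ≤ 2^8 = 256, so n = 8.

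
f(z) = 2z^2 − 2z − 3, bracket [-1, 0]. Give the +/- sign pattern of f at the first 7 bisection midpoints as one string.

f(-0.5) = -1.5 < 0, so the root lies in [-1, -0.5]
f(-0.75) = -0.375 < 0, so the root lies in [-1, -0.75]
f(-0.875) = 0.28125 > 0, so the root lies in [-0.875, -0.75]
f(-0.8125) = -0.0547 < 0, so the root lies in [-0.875, -0.8125]
f(-0.84375) = 0.1113 > 0, so the root lies in [-0.84375, -0.8125]
f(-0.828125) = 0.0278 > 0, so the root lies in [-0.828125, -0.8125]
f(-0.8203125) = -0.0135 < 0, so the root lies in [-0.828125, -0.8203125]

--+-++-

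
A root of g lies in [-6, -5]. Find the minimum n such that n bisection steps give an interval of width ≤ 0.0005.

11

Width after n steps is 1/2^n. Need 2^n ≥ 1/0.0005 = 2000.
2^10 = 1024 < 2000 ≤ 2^11 = 2048, so n = 11.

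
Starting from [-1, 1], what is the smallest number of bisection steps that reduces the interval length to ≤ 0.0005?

12

Width after n steps is 2/2^n. Need 2^n ≥ 2/0.0005 = 4000.
2^11 = 2048 < 4000 ≤ 2^12 = 4096, so n = 12.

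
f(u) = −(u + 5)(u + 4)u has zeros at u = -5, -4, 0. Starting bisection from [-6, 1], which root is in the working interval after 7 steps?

0

m = -2.5, f(m) = 9.375 (+); new bracket [-2.5, 1]
m = -0.75, f(m) = 10.359375 (+); new bracket [-0.75, 1]
m = 0.125, f(m) = -2.642578 (−); new bracket [-0.75, 0.125]
m = -0.3125, f(m) = 5.4016 (+); new bracket [-0.3125, 0.125]
m = -0.09375, f(m) = 1.7967 (+); new bracket [-0.09375, 0.125]
m = 0.015625, f(m) = -0.3147 (−); new bracket [-0.09375, 0.015625]
m = -0.0390625, f(m) = 0.7676 (+); new bracket [-0.0390625, 0.015625]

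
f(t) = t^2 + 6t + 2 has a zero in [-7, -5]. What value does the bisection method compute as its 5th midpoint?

m = -6, f(m) = 2 (+); new bracket [-6, -5]
m = -5.5, f(m) = -0.75 (−); new bracket [-6, -5.5]
m = -5.75, f(m) = 0.5625 (+); new bracket [-5.75, -5.5]
m = -5.625, f(m) = -0.1094 (−); new bracket [-5.75, -5.625]
m = -5.6875, f(m) = 0.2227 (+); new bracket [-5.6875, -5.625]

-5.6875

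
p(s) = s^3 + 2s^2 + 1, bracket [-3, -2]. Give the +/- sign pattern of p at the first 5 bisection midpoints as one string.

--++-

m = -2.5, p(m) = -2.125 (−); new bracket [-2.5, -2]
m = -2.25, p(m) = -0.265625 (−); new bracket [-2.25, -2]
m = -2.125, p(m) = 0.435547 (+); new bracket [-2.25, -2.125]
m = -2.1875, p(m) = 0.1028 (+); new bracket [-2.25, -2.1875]
m = -2.21875, p(m) = -0.0769 (−); new bracket [-2.21875, -2.1875]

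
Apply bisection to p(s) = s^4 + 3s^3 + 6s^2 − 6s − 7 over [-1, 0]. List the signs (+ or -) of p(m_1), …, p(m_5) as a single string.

--+++

s = -0.5 gives p = -2.8125, negative; keep [-1, -0.5]
s = -0.75 gives p = -0.074219, negative; keep [-1, -0.75]
s = -0.875 gives p = 1.420166, positive; keep [-0.875, -0.75]
s = -0.8125 gives p = 0.6626, positive; keep [-0.8125, -0.75]
s = -0.78125 gives p = 0.2916, positive; keep [-0.78125, -0.75]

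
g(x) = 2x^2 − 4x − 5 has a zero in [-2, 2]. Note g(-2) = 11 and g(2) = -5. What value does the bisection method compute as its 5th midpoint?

x = 0 gives g = -5, negative; keep [-2, 0]
x = -1 gives g = 1, positive; keep [-1, 0]
x = -0.5 gives g = -2.5, negative; keep [-1, -0.5]
x = -0.75 gives g = -0.875, negative; keep [-1, -0.75]
x = -0.875 gives g = 0.0312, positive; keep [-0.875, -0.75]

-0.875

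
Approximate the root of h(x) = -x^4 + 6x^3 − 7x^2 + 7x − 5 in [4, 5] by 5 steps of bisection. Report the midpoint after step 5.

x = 4.5 gives h = 21.4375, positive; keep [4.5, 5]
x = 4.75 gives h = 4.277344, positive; keep [4.75, 5]
x = 4.875 gives h = -6.894775, negative; keep [4.75, 4.875]
x = 4.8125 gives h = -1.0769, negative; keep [4.75, 4.8125]
x = 4.78125 gives h = 1.657, positive; keep [4.78125, 4.8125]

4.78125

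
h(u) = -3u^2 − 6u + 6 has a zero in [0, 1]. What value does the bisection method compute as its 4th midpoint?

h(0.5) = 2.25 > 0, so the root lies in [0.5, 1]
h(0.75) = -0.1875 < 0, so the root lies in [0.5, 0.75]
h(0.625) = 1.078125 > 0, so the root lies in [0.625, 0.75]
h(0.6875) = 0.457 > 0, so the root lies in [0.6875, 0.75]

0.6875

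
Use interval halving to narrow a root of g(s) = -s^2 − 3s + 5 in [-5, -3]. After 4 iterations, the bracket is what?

m = -4, g(m) = 1 (+); new bracket [-5, -4]
m = -4.5, g(m) = -1.75 (−); new bracket [-4.5, -4]
m = -4.25, g(m) = -0.3125 (−); new bracket [-4.25, -4]
m = -4.125, g(m) = 0.3594 (+); new bracket [-4.25, -4.125]

[-4.25, -4.125]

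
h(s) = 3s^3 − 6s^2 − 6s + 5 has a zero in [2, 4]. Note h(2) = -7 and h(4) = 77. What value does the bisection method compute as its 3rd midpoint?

2.75

h(3) = 14 > 0, so the root lies in [2, 3]
h(2.5) = -0.625 < 0, so the root lies in [2.5, 3]
h(2.75) = 5.515625 > 0, so the root lies in [2.5, 2.75]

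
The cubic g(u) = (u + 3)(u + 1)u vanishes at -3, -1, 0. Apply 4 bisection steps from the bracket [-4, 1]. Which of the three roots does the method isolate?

m = -1.5, g(m) = 1.125 (+); new bracket [-4, -1.5]
m = -2.75, g(m) = 1.203125 (+); new bracket [-4, -2.75]
m = -3.375, g(m) = -3.005859 (−); new bracket [-3.375, -2.75]
m = -3.0625, g(m) = -0.3948 (−); new bracket [-3.0625, -2.75]

-3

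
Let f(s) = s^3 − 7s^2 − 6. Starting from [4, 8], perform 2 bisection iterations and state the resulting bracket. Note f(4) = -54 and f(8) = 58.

midpoint 6: f = -42 < 0 → [6, 8]
midpoint 7: f = -6 < 0 → [7, 8]

[7, 8]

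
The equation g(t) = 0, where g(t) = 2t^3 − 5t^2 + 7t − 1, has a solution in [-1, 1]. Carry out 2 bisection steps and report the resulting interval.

m = 0, g(m) = -1 (−); new bracket [0, 1]
m = 0.5, g(m) = 1.5 (+); new bracket [0, 0.5]

[0, 0.5]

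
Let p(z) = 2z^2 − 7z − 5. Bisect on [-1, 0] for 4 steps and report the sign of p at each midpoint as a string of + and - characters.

p(-0.5) = -1 < 0, so the root lies in [-1, -0.5]
p(-0.75) = 1.375 > 0, so the root lies in [-0.75, -0.5]
p(-0.625) = 0.15625 > 0, so the root lies in [-0.625, -0.5]
p(-0.5625) = -0.4297 < 0, so the root lies in [-0.625, -0.5625]

-++-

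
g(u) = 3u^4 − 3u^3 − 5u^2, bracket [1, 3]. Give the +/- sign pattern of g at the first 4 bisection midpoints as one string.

g(2) = 4 > 0, so the root lies in [1, 2]
g(1.5) = -6.1875 < 0, so the root lies in [1.5, 2]
g(1.75) = -3.253906 < 0, so the root lies in [1.75, 2]
g(1.875) = -0.2747 < 0, so the root lies in [1.875, 2]

+---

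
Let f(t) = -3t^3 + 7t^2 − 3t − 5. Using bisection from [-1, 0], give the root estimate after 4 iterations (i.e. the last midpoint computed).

-0.5625

midpoint -0.5: f = -1.375 < 0 → [-1, -0.5]
midpoint -0.75: f = 2.453125 > 0 → [-0.75, -0.5]
midpoint -0.625: f = 0.341797 > 0 → [-0.625, -0.5]
midpoint -0.5625: f = -0.5637 < 0 → [-0.625, -0.5625]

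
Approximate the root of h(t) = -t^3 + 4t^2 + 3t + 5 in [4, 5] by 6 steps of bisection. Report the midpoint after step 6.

4.828125

h(4.5) = 8.375 > 0, so the root lies in [4.5, 5]
h(4.75) = 2.328125 > 0, so the root lies in [4.75, 5]
h(4.875) = -1.169922 < 0, so the root lies in [4.75, 4.875]
h(4.8125) = 0.6199 > 0, so the root lies in [4.8125, 4.875]
h(4.84375) = -0.2647 < 0, so the root lies in [4.8125, 4.84375]
h(4.828125) = 0.1801 > 0, so the root lies in [4.828125, 4.84375]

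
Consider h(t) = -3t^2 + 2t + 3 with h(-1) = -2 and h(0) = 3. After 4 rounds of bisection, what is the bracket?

m = -0.5, h(m) = 1.25 (+); new bracket [-1, -0.5]
m = -0.75, h(m) = -0.1875 (−); new bracket [-0.75, -0.5]
m = -0.625, h(m) = 0.578125 (+); new bracket [-0.75, -0.625]
m = -0.6875, h(m) = 0.207 (+); new bracket [-0.75, -0.6875]

[-0.75, -0.6875]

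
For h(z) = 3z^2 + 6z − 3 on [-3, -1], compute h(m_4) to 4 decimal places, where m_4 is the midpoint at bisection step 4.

midpoint -2: h = -3 < 0 → [-3, -2]
midpoint -2.5: h = 0.75 > 0 → [-2.5, -2]
midpoint -2.25: h = -1.3125 < 0 → [-2.5, -2.25]
midpoint -2.375: h = -0.3281 < 0 → [-2.5, -2.375]

-0.3281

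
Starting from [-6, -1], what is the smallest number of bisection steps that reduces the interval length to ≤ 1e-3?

13

Width after n steps is 5/2^n. Need 2^n ≥ 5/1e-3 = 5000.
2^12 = 4096 < 5000 ≤ 2^13 = 8192, so n = 13.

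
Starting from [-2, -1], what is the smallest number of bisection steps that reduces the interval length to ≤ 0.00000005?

25

Width after n steps is 1/2^n. Need 2^n ≥ 1/0.00000005 = 20000000.
2^24 = 16777216 < 20000000 ≤ 2^25 = 33554432, so n = 25.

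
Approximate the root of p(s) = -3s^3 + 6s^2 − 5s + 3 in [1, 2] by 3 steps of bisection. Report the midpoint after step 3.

m = 1.5, p(m) = -1.125 (−); new bracket [1, 1.5]
m = 1.25, p(m) = 0.265625 (+); new bracket [1.25, 1.5]
m = 1.375, p(m) = -0.330078 (−); new bracket [1.25, 1.375]

1.375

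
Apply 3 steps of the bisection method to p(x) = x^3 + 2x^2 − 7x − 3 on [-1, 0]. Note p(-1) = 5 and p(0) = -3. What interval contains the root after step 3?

[-0.5, -0.375]

p(-0.5) = 0.875 > 0, so the root lies in [-0.5, 0]
p(-0.25) = -1.140625 < 0, so the root lies in [-0.5, -0.25]
p(-0.375) = -0.146484 < 0, so the root lies in [-0.5, -0.375]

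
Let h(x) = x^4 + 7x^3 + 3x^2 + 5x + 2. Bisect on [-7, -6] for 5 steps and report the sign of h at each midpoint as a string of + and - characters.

m = -6.5, h(m) = -41.0625 (−); new bracket [-7, -6.5]
m = -6.75, h(m) = 28.050781 (+); new bracket [-6.75, -6.5]
m = -6.625, h(m) = -8.493896 (−); new bracket [-6.75, -6.625]
m = -6.6875, h(m) = 9.2671 (+); new bracket [-6.6875, -6.625]
m = -6.65625, h(m) = 0.2606 (+); new bracket [-6.65625, -6.625]

-+-++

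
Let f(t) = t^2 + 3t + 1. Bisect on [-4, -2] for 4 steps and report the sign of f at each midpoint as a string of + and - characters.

+-++

m = -3, f(m) = 1 (+); new bracket [-3, -2]
m = -2.5, f(m) = -0.25 (−); new bracket [-3, -2.5]
m = -2.75, f(m) = 0.3125 (+); new bracket [-2.75, -2.5]
m = -2.625, f(m) = 0.0156 (+); new bracket [-2.625, -2.5]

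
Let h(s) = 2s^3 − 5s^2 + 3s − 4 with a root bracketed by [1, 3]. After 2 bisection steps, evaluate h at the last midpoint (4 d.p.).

midpoint 2: h = -2 < 0 → [2, 3]
midpoint 2.5: h = 3.5 > 0 → [2, 2.5]

3.5000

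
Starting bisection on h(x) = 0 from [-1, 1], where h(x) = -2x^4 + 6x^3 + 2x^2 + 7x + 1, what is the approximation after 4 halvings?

midpoint 0: h = 1 > 0 → [-1, 0]
midpoint -0.5: h = -2.875 < 0 → [-0.5, 0]
midpoint -0.25: h = -0.726562 < 0 → [-0.25, 0]
midpoint -0.125: h = 0.144 > 0 → [-0.25, -0.125]

-0.125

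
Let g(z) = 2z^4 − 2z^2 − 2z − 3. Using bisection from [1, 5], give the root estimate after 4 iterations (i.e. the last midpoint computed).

m = 3, g(m) = 135 (+); new bracket [1, 3]
m = 2, g(m) = 17 (+); new bracket [1, 2]
m = 1.5, g(m) = -0.375 (−); new bracket [1.5, 2]
m = 1.75, g(m) = 6.1328 (+); new bracket [1.5, 1.75]

1.75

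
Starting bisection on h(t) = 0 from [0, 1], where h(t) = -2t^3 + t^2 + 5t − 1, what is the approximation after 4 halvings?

m = 0.5, h(m) = 1.5 (+); new bracket [0, 0.5]
m = 0.25, h(m) = 0.28125 (+); new bracket [0, 0.25]
m = 0.125, h(m) = -0.363281 (−); new bracket [0.125, 0.25]
m = 0.1875, h(m) = -0.0405 (−); new bracket [0.1875, 0.25]

0.1875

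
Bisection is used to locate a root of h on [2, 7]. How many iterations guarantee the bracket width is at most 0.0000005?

Width after n steps is 5/2^n. Need 2^n ≥ 5/0.0000005 = 10000000.
2^23 = 8388608 < 10000000 ≤ 2^24 = 16777216, so n = 24.

24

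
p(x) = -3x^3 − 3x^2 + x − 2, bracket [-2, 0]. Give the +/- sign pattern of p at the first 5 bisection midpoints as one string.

m = -1, p(m) = -3 (−); new bracket [-2, -1]
m = -1.5, p(m) = -0.125 (−); new bracket [-2, -1.5]
m = -1.75, p(m) = 3.140625 (+); new bracket [-1.75, -1.5]
m = -1.625, p(m) = 1.3262 (+); new bracket [-1.625, -1.5]
m = -1.5625, p(m) = 0.5574 (+); new bracket [-1.5625, -1.5]

--+++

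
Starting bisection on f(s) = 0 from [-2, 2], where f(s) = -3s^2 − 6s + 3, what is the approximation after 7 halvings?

0.40625

s = 0 gives f = 3, positive; keep [0, 2]
s = 1 gives f = -6, negative; keep [0, 1]
s = 0.5 gives f = -0.75, negative; keep [0, 0.5]
s = 0.25 gives f = 1.3125, positive; keep [0.25, 0.5]
s = 0.375 gives f = 0.3281, positive; keep [0.375, 0.5]
s = 0.4375 gives f = -0.1992, negative; keep [0.375, 0.4375]
s = 0.40625 gives f = 0.0674, positive; keep [0.40625, 0.4375]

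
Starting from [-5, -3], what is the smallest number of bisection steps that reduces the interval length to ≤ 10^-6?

Width after n steps is 2/2^n. Need 2^n ≥ 2/10^-6 = 2000000.
2^20 = 1048576 < 2000000 ≤ 2^21 = 2097152, so n = 21.

21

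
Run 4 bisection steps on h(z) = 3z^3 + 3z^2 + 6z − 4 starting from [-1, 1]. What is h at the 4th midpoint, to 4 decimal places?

h(0) = -4 < 0, so the root lies in [0, 1]
h(0.5) = 0.125 > 0, so the root lies in [0, 0.5]
h(0.25) = -2.265625 < 0, so the root lies in [0.25, 0.5]
h(0.375) = -1.1699 < 0, so the root lies in [0.375, 0.5]

-1.1699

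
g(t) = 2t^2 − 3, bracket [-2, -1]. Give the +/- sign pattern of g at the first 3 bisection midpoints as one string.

m = -1.5, g(m) = 1.5 (+); new bracket [-1.5, -1]
m = -1.25, g(m) = 0.125 (+); new bracket [-1.25, -1]
m = -1.125, g(m) = -0.46875 (−); new bracket [-1.25, -1.125]

++-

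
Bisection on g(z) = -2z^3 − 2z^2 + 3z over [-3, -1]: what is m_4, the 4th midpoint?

-1.875

g(-2) = 2 > 0, so the root lies in [-2, -1]
g(-1.5) = -2.25 < 0, so the root lies in [-2, -1.5]
g(-1.75) = -0.65625 < 0, so the root lies in [-2, -1.75]
g(-1.875) = 0.5273 > 0, so the root lies in [-1.875, -1.75]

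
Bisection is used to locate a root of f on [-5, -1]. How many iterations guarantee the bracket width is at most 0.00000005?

27

Width after n steps is 4/2^n. Need 2^n ≥ 4/0.00000005 = 80000000.
2^26 = 67108864 < 80000000 ≤ 2^27 = 134217728, so n = 27.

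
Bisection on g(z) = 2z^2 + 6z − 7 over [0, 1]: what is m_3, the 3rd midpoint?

0.875

m = 0.5, g(m) = -3.5 (−); new bracket [0.5, 1]
m = 0.75, g(m) = -1.375 (−); new bracket [0.75, 1]
m = 0.875, g(m) = -0.21875 (−); new bracket [0.875, 1]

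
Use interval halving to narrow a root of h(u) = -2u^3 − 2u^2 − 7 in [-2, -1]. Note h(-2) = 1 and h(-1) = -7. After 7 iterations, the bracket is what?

[-1.9375, -1.9296875]

midpoint -1.5: h = -4.75 < 0 → [-2, -1.5]
midpoint -1.75: h = -2.40625 < 0 → [-2, -1.75]
midpoint -1.875: h = -0.847656 < 0 → [-2, -1.875]
midpoint -1.9375: h = 0.0386 > 0 → [-1.9375, -1.875]
midpoint -1.90625: h = -0.4138 < 0 → [-1.9375, -1.90625]
midpoint -1.921875: h = -0.1899 < 0 → [-1.9375, -1.921875]
midpoint -1.9296875: h = -0.0763 < 0 → [-1.9375, -1.9296875]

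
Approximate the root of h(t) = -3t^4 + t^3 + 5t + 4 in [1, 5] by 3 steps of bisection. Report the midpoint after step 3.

h(3) = -197 < 0, so the root lies in [1, 3]
h(2) = -26 < 0, so the root lies in [1, 2]
h(1.5) = -0.3125 < 0, so the root lies in [1, 1.5]

1.5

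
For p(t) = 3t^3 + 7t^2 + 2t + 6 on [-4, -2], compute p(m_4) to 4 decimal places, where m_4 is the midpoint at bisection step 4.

t = -3 gives p = -18, negative; keep [-3, -2]
t = -2.5 gives p = -2.125, negative; keep [-2.5, -2]
t = -2.25 gives p = 2.765625, positive; keep [-2.5, -2.25]
t = -2.375 gives p = 0.5449, positive; keep [-2.5, -2.375]

0.5449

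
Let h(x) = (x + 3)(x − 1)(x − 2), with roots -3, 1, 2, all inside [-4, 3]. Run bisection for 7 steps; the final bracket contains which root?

-3

x = -0.5 gives h = 9.375, positive; keep [-4, -0.5]
x = -2.25 gives h = 10.359375, positive; keep [-4, -2.25]
x = -3.125 gives h = -2.642578, negative; keep [-3.125, -2.25]
x = -2.6875 gives h = 5.4016, positive; keep [-3.125, -2.6875]
x = -2.90625 gives h = 1.7967, positive; keep [-3.125, -2.90625]
x = -3.015625 gives h = -0.3147, negative; keep [-3.015625, -2.90625]
x = -2.9609375 gives h = 0.7676, positive; keep [-3.015625, -2.9609375]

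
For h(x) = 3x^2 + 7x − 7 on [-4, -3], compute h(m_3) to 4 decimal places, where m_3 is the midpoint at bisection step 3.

m = -3.5, h(m) = 5.25 (+); new bracket [-3.5, -3]
m = -3.25, h(m) = 1.9375 (+); new bracket [-3.25, -3]
m = -3.125, h(m) = 0.421875 (+); new bracket [-3.125, -3]

0.4219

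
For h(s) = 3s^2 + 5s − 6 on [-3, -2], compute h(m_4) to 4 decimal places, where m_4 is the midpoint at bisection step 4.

midpoint -2.5: h = 0.25 > 0 → [-2.5, -2]
midpoint -2.25: h = -2.0625 < 0 → [-2.5, -2.25]
midpoint -2.375: h = -0.953125 < 0 → [-2.5, -2.375]
midpoint -2.4375: h = -0.3633 < 0 → [-2.5, -2.4375]

-0.3633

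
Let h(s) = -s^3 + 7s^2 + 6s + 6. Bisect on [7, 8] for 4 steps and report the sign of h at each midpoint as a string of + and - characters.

++-+

midpoint 7.5: h = 22.875 > 0 → [7.5, 8]
midpoint 7.75: h = 7.453125 > 0 → [7.75, 8]
midpoint 7.875: h = -1.013672 < 0 → [7.75, 7.875]
midpoint 7.8125: h = 3.2839 > 0 → [7.8125, 7.875]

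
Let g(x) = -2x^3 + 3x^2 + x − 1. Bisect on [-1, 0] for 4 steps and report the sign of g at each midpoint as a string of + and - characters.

m = -0.5, g(m) = -0.5 (−); new bracket [-1, -0.5]
m = -0.75, g(m) = 0.78125 (+); new bracket [-0.75, -0.5]
m = -0.625, g(m) = 0.035156 (+); new bracket [-0.625, -0.5]
m = -0.5625, g(m) = -0.2573 (−); new bracket [-0.625, -0.5625]

-++-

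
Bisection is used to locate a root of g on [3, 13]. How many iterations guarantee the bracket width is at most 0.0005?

Width after n steps is 10/2^n. Need 2^n ≥ 10/0.0005 = 20000.
2^14 = 16384 < 20000 ≤ 2^15 = 32768, so n = 15.

15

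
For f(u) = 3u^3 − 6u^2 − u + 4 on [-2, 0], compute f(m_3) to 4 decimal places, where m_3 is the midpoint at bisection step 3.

f(-1) = -4 < 0, so the root lies in [-1, 0]
f(-0.5) = 2.625 > 0, so the root lies in [-1, -0.5]
f(-0.75) = 0.109375 > 0, so the root lies in [-1, -0.75]

0.1094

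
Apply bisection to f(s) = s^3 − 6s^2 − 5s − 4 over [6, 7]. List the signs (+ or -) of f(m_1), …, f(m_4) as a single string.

f(6.5) = -15.375 < 0, so the root lies in [6.5, 7]
f(6.75) = -3.578125 < 0, so the root lies in [6.75, 7]
f(6.875) = 2.982422 > 0, so the root lies in [6.75, 6.875]
f(6.8125) = -0.3542 < 0, so the root lies in [6.8125, 6.875]

--+-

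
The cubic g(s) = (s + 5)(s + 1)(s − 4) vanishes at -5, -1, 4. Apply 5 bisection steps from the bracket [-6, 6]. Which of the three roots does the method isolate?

g(0) = -20 < 0, so the root lies in [0, 6]
g(3) = -32 < 0, so the root lies in [3, 6]
g(4.5) = 26.125 > 0, so the root lies in [3, 4.5]
g(3.75) = -10.3906 < 0, so the root lies in [3.75, 4.5]
g(4.125) = 5.8457 > 0, so the root lies in [3.75, 4.125]

4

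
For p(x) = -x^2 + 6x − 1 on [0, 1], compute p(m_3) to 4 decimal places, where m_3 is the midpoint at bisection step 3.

x = 0.5 gives p = 1.75, positive; keep [0, 0.5]
x = 0.25 gives p = 0.4375, positive; keep [0, 0.25]
x = 0.125 gives p = -0.265625, negative; keep [0.125, 0.25]

-0.2656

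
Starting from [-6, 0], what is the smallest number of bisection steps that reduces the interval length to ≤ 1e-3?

13

Width after n steps is 6/2^n. Need 2^n ≥ 6/1e-3 = 6000.
2^12 = 4096 < 6000 ≤ 2^13 = 8192, so n = 13.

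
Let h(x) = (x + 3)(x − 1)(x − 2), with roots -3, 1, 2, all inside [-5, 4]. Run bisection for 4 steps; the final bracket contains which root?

-3

midpoint -0.5: h = 9.375 > 0 → [-5, -0.5]
midpoint -2.75: h = 4.453125 > 0 → [-5, -2.75]
midpoint -3.875: h = -25.060547 < 0 → [-3.875, -2.75]
midpoint -3.3125: h = -7.1594 < 0 → [-3.3125, -2.75]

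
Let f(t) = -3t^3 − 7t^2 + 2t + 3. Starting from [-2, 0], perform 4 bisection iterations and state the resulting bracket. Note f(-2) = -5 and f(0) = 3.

[-0.625, -0.5]

m = -1, f(m) = -3 (−); new bracket [-1, 0]
m = -0.5, f(m) = 0.625 (+); new bracket [-1, -0.5]
m = -0.75, f(m) = -1.171875 (−); new bracket [-0.75, -0.5]
m = -0.625, f(m) = -0.252 (−); new bracket [-0.625, -0.5]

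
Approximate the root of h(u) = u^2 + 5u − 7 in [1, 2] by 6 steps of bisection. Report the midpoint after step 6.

midpoint 1.5: h = 2.75 > 0 → [1, 1.5]
midpoint 1.25: h = 0.8125 > 0 → [1, 1.25]
midpoint 1.125: h = -0.109375 < 0 → [1.125, 1.25]
midpoint 1.1875: h = 0.3477 > 0 → [1.125, 1.1875]
midpoint 1.15625: h = 0.1182 > 0 → [1.125, 1.15625]
midpoint 1.140625: h = 0.0042 > 0 → [1.125, 1.140625]

1.140625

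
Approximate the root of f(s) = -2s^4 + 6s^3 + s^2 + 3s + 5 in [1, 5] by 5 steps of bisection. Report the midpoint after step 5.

s = 3 gives f = 23, positive; keep [3, 5]
s = 4 gives f = -95, negative; keep [3, 4]
s = 3.5 gives f = -15.125, negative; keep [3, 3.5]
s = 3.25 gives f = 8.1484, positive; keep [3.25, 3.5]
s = 3.375 gives f = -2.3169, negative; keep [3.25, 3.375]

3.375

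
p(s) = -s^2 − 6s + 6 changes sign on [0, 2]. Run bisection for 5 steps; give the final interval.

s = 1 gives p = -1, negative; keep [0, 1]
s = 0.5 gives p = 2.75, positive; keep [0.5, 1]
s = 0.75 gives p = 0.9375, positive; keep [0.75, 1]
s = 0.875 gives p = -0.0156, negative; keep [0.75, 0.875]
s = 0.8125 gives p = 0.4648, positive; keep [0.8125, 0.875]

[0.8125, 0.875]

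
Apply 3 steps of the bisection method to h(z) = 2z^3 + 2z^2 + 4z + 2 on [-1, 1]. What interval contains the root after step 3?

[-0.75, -0.5]

h(0) = 2 > 0, so the root lies in [-1, 0]
h(-0.5) = 0.25 > 0, so the root lies in [-1, -0.5]
h(-0.75) = -0.71875 < 0, so the root lies in [-0.75, -0.5]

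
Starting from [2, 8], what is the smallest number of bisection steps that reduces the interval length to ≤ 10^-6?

Width after n steps is 6/2^n. Need 2^n ≥ 6/10^-6 = 6000000.
2^22 = 4194304 < 6000000 ≤ 2^23 = 8388608, so n = 23.

23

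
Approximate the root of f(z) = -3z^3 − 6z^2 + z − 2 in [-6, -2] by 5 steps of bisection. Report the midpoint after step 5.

-2.375

f(-4) = 90 > 0, so the root lies in [-4, -2]
f(-3) = 22 > 0, so the root lies in [-3, -2]
f(-2.5) = 4.875 > 0, so the root lies in [-2.5, -2]
f(-2.25) = -0.4531 < 0, so the root lies in [-2.5, -2.25]
f(-2.375) = 1.9707 > 0, so the root lies in [-2.375, -2.25]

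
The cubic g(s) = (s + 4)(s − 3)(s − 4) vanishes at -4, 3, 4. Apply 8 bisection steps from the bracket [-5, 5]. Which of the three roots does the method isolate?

-4

g(0) = 48 > 0, so the root lies in [-5, 0]
g(-2.5) = 53.625 > 0, so the root lies in [-5, -2.5]
g(-3.75) = 13.078125 > 0, so the root lies in [-5, -3.75]
g(-4.375) = -23.1621 < 0, so the root lies in [-4.375, -3.75]
g(-4.0625) = -3.5588 < 0, so the root lies in [-4.0625, -3.75]
g(-3.90625) = 5.119 > 0, so the root lies in [-4.0625, -3.90625]
g(-3.984375) = 0.8713 > 0, so the root lies in [-4.0625, -3.984375]
g(-4.0234375) = -1.3208 < 0, so the root lies in [-4.0234375, -3.984375]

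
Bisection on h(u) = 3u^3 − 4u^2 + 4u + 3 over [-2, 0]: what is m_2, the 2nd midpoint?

-0.5

h(-1) = -8 < 0, so the root lies in [-1, 0]
h(-0.5) = -0.375 < 0, so the root lies in [-0.5, 0]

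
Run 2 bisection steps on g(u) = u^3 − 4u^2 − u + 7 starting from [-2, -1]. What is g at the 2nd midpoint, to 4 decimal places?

0.0469

u = -1.5 gives g = -3.875, negative; keep [-1.5, -1]
u = -1.25 gives g = 0.046875, positive; keep [-1.5, -1.25]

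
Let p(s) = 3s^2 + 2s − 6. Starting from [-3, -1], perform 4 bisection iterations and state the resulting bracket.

s = -2 gives p = 2, positive; keep [-2, -1]
s = -1.5 gives p = -2.25, negative; keep [-2, -1.5]
s = -1.75 gives p = -0.3125, negative; keep [-2, -1.75]
s = -1.875 gives p = 0.7969, positive; keep [-1.875, -1.75]

[-1.875, -1.75]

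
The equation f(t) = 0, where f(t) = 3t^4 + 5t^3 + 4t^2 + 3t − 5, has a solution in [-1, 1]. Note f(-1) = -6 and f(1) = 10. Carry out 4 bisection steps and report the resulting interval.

[0.5, 0.625]

m = 0, f(m) = -5 (−); new bracket [0, 1]
m = 0.5, f(m) = -1.6875 (−); new bracket [0.5, 1]
m = 0.75, f(m) = 2.558594 (+); new bracket [0.5, 0.75]
m = 0.625, f(m) = 0.116 (+); new bracket [0.5, 0.625]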